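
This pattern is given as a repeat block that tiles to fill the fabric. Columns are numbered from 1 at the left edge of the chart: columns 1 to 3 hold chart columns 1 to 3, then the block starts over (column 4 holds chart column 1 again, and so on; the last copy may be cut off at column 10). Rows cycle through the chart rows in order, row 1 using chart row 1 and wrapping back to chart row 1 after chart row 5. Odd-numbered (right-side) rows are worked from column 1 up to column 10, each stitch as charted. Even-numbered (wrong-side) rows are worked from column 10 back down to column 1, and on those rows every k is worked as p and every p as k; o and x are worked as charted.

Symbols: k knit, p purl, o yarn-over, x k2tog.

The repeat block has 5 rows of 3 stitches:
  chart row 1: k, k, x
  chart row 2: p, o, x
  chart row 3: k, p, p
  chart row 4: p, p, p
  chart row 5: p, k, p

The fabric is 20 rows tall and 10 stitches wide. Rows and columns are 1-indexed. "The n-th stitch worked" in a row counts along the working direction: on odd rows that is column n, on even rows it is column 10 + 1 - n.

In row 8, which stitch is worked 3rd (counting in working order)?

Stitch:
k

Derivation:
Row 8: (8-1) mod 5 = 2, so use chart row 3. Even row -> WS.
Chart row 3 tiled across columns 1-10: k p p k p p k p p k
WS: work from column 10 back to column 1 (reverse the tiled row), swapping k<->p (o and x unchanged).
Row 8 as worked: p k k p k k p k k p
Stitch 3 in working order -> k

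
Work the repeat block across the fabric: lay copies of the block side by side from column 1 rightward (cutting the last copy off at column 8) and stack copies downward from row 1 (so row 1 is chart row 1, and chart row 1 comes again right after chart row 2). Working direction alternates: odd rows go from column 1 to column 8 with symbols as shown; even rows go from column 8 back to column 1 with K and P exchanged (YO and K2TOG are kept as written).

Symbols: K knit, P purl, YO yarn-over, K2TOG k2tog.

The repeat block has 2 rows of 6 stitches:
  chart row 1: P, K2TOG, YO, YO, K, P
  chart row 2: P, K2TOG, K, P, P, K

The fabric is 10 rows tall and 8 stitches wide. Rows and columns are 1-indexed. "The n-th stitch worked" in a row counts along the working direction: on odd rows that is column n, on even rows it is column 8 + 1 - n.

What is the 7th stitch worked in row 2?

Row 2: (2-1) mod 2 = 1, so use chart row 2. Even row -> WS.
Chart row 2 tiled across columns 1-8: P K2TOG K P P K P K2TOG
Wrong side: read the tiled row from column 8 down to 1 and exchange K with P (leave YO, K2TOG).
Row 2 as worked: K2TOG K P K K P K2TOG K
The 7th stitch worked is K2TOG.

Stitch:
K2TOG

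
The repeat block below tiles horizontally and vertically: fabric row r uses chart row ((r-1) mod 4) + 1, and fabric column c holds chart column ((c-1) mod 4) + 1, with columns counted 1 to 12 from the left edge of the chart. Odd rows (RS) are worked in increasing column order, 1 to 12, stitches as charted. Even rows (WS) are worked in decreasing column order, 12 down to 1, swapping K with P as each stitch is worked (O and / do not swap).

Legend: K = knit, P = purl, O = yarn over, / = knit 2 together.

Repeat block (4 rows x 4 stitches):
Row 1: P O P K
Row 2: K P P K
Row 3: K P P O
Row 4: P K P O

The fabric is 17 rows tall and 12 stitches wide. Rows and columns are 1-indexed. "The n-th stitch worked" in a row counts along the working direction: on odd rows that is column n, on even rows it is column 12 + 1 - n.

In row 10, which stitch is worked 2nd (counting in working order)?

Stitch:
K

Derivation:
For row 10: chart row = ((10-1) mod 4) + 1 = 2; this is a WS (even) row.
Chart row 2 tiled across columns 1-12: K P P K K P P K K P P K
Wrong side: read the tiled row from column 12 down to 1 and exchange K with P (leave O, /).
Row 10 as worked: P K K P P K K P P K K P
The 2nd stitch worked is K.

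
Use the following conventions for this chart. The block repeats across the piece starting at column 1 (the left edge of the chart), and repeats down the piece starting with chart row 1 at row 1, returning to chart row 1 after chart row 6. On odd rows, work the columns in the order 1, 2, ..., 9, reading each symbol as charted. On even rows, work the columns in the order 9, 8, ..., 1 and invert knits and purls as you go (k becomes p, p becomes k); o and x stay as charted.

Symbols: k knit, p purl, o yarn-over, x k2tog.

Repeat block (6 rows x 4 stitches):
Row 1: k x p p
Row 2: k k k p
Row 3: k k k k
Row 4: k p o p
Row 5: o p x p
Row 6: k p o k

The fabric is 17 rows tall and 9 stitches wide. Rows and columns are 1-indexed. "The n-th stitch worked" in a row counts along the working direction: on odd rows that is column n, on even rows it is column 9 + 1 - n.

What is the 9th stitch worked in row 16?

For row 16: chart row = ((16-1) mod 6) + 1 = 4; this is a WS (even) row.
Chart row 4 tiled across columns 1-9: k p o p k p o p k
WS: work from column 9 back to column 1 (reverse the tiled row), swapping k<->p (o and x unchanged).
Row 16 as worked: p k o k p k o k p
The 9th stitch worked is p.

== STITCH ==
p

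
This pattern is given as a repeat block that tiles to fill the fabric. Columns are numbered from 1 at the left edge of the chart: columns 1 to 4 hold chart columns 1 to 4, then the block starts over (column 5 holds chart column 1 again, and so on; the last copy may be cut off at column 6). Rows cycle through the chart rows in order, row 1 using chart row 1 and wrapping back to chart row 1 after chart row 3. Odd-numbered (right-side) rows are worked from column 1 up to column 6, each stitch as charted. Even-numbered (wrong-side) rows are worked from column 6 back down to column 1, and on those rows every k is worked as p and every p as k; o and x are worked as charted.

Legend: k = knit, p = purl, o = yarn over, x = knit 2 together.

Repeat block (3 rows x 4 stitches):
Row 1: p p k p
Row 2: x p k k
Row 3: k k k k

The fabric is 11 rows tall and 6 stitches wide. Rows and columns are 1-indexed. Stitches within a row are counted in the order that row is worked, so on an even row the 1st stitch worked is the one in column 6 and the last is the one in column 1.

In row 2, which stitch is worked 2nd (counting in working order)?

For row 2: chart row = ((2-1) mod 3) + 1 = 2; this is a WS (even) row.
Chart row 2 tiled across columns 1-6: x p k k x p
Wrong side: read the tiled row from column 6 down to 1 and exchange k with p (leave o, x).
Row 2 as worked: k x p p k x
Stitch 2 in working order -> x

Stitch:
x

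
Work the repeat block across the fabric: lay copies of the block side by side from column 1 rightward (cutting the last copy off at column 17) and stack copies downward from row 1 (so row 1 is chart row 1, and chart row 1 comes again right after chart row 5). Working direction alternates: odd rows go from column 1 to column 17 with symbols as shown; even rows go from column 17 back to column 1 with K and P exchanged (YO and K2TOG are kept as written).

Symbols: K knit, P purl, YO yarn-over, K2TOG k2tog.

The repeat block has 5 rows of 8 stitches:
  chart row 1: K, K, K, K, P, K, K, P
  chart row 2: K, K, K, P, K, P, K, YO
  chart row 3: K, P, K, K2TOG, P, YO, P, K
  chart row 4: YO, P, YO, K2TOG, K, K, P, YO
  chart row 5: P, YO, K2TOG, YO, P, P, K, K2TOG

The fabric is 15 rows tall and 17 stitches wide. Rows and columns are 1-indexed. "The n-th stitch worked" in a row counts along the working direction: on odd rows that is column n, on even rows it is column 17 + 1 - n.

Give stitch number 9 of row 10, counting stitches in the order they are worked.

For row 10: chart row = ((10-1) mod 5) + 1 = 5; this is a WS (even) row.
Chart row 5 tiled across columns 1-17: P YO K2TOG YO P P K K2TOG P YO K2TOG YO P P K K2TOG P
WS row: flip the tiled sequence (start at column 17) and apply K<->P; YO and K2TOG stay.
Row 10 as worked: K K2TOG P K K YO K2TOG YO K K2TOG P K K YO K2TOG YO K
Stitch 9 in working order -> K

Stitch:
K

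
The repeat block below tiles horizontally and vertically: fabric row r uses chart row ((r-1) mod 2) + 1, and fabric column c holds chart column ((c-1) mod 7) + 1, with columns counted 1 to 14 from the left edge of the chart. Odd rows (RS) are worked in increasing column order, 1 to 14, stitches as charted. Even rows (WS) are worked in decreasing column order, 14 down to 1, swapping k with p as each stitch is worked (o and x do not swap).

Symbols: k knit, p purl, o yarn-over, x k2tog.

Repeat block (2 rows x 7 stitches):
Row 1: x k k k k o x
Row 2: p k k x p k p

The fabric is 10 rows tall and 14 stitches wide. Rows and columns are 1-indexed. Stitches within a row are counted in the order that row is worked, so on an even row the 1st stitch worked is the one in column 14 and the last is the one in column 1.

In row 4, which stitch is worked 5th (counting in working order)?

Row 4 uses chart row ((4-1) mod 2)+1 = 2. Row 4 is even, so WS.
Chart row 2 tiled across columns 1-14: p k k x p k p p k k x p k p
Wrong side: read the tiled row from column 14 down to 1 and exchange k with p (leave o, x).
Row 4 as worked: k p k x p p k k p k x p p k
Counting 5 along the worked row gives p.

Result:
p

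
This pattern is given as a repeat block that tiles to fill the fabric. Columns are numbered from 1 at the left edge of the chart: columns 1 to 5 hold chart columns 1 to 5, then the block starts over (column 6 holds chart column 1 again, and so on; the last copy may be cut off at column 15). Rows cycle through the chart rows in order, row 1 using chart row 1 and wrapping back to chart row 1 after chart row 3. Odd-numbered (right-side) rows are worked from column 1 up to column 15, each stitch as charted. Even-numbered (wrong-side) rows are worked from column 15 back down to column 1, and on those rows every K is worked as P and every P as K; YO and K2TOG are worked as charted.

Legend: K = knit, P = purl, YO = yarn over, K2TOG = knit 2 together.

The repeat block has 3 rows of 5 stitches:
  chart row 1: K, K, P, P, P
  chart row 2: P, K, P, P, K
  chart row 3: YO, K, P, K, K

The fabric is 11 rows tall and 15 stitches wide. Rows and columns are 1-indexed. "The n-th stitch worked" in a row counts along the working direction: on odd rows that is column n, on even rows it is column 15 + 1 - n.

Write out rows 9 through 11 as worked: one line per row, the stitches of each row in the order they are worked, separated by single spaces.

Row 9: chart row 3, RS - tile across columns 1-15 and work as-is.
Row 10: chart row 1, WS - tiled (columns 1-15): K K P P P K K P P P K K P P P; work from column 15 back to 1 with K<->P swapped.
Row 11: chart row 2, RS - tile across columns 1-15 and work as-is.

== ROWS AS WORKED ==
YO K P K K YO K P K K YO K P K K
K K K P P K K K P P K K K P P
P K P P K P K P P K P K P P K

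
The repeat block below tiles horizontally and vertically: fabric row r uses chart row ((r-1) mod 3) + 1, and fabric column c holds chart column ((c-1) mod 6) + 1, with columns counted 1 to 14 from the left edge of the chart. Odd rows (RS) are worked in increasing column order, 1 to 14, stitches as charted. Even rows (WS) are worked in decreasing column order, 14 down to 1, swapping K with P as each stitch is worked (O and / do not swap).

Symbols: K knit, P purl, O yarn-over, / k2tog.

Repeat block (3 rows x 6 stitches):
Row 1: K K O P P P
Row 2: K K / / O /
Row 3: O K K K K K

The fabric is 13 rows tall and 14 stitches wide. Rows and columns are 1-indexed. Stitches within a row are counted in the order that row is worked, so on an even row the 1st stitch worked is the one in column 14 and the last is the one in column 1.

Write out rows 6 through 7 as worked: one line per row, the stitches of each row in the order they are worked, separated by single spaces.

== ROWS AS WORKED ==
P O P P P P P O P P P P P O
K K O P P P K K O P P P K K

Derivation:
Row 6: chart row 3, WS - tiled (columns 1-14): O K K K K K O K K K K K O K; work from column 14 back to 1 with K<->P swapped.
Row 7: chart row 1, RS - tile across columns 1-14 and work as-is.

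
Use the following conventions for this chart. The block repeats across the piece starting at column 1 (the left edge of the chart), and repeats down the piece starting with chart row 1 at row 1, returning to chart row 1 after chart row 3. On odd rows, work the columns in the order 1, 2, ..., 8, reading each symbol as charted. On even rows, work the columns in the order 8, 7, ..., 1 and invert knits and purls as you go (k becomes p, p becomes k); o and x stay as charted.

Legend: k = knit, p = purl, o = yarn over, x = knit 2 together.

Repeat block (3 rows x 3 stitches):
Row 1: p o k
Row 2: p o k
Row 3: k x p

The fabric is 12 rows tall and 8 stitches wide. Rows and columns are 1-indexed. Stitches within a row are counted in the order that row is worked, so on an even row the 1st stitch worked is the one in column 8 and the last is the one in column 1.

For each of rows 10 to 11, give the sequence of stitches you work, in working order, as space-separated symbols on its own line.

Rows as worked:
o k p o k p o k
p o k p o k p o

Derivation:
Row 10: chart row 1, WS - tiled (columns 1-8): p o k p o k p o; work from column 8 back to 1 with k<->p swapped.
Row 11: chart row 2, RS - tile across columns 1-8 and work as-is.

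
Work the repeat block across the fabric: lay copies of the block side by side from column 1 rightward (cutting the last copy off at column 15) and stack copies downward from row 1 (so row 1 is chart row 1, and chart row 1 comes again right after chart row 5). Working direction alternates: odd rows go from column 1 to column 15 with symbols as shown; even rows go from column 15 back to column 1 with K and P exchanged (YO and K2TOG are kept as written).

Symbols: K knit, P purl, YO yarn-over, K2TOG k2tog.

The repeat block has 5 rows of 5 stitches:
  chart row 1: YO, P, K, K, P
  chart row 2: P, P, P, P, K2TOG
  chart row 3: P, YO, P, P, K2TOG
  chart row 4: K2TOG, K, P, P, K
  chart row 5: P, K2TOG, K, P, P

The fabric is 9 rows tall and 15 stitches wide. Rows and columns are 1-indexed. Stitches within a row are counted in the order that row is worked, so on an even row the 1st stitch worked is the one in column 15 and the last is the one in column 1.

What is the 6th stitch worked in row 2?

Row 2 uses chart row ((2-1) mod 5)+1 = 2. Row 2 is even, so WS.
Chart row 2 tiled across columns 1-15: P P P P K2TOG P P P P K2TOG P P P P K2TOG
Wrong side: read the tiled row from column 15 down to 1 and exchange K with P (leave YO, K2TOG).
Row 2 as worked: K2TOG K K K K K2TOG K K K K K2TOG K K K K
Stitch 6 in working order -> K2TOG

Result:
K2TOG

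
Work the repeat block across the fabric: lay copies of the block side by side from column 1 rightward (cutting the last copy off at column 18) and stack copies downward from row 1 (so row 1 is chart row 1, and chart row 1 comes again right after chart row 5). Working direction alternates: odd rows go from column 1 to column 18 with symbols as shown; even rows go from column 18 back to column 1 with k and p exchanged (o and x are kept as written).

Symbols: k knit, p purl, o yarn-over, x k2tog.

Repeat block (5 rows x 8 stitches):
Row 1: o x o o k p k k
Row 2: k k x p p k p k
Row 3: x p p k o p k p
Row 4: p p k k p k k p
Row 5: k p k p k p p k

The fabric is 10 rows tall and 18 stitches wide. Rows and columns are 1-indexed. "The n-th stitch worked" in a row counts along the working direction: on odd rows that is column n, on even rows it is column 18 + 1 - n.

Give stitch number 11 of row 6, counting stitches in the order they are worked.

Result:
p

Derivation:
For row 6: chart row = ((6-1) mod 5) + 1 = 1; this is a WS (even) row.
Chart row 1 tiled across columns 1-18: o x o o k p k k o x o o k p k k o x
WS row: flip the tiled sequence (start at column 18) and apply k<->p; o and x stay.
Row 6 as worked: x o p p k p o o x o p p k p o o x o
The 11th stitch worked is p.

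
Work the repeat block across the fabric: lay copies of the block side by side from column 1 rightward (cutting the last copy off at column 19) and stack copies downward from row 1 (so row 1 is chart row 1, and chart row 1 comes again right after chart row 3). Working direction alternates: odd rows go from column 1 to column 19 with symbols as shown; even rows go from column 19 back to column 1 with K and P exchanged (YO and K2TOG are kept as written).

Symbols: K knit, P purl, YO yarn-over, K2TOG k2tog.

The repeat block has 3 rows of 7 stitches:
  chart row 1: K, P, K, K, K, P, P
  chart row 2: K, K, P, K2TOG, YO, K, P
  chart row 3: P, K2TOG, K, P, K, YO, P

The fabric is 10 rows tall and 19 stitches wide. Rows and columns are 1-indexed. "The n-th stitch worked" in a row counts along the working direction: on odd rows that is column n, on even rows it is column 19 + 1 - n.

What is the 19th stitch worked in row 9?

Row 9: (9-1) mod 3 = 2, so use chart row 3. Odd row -> RS.
Chart row 3 tiled across columns 1-19: P K2TOG K P K YO P P K2TOG K P K YO P P K2TOG K P K
RS row: no reversal, no swap; stitch n worked = column n.
Counting 19 along the worked row gives K.

== STITCH ==
K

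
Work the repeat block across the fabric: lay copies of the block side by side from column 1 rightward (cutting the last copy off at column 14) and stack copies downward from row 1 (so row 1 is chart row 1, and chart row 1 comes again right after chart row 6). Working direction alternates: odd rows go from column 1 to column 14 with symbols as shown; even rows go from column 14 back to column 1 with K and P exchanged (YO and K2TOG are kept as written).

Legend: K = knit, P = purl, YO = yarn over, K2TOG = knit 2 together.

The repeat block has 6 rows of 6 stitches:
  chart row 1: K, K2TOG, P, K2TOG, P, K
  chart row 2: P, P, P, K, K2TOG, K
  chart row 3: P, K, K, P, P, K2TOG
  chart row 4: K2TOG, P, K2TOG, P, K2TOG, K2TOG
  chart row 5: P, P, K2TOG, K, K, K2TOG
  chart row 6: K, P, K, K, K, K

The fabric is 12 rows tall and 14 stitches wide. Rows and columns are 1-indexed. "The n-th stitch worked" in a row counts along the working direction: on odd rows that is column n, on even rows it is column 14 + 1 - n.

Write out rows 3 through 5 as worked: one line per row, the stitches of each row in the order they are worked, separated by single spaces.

Row 3: chart row 3, RS - tile across columns 1-14 and work as-is.
Row 4: chart row 4, WS - tiled (columns 1-14): K2TOG P K2TOG P K2TOG K2TOG K2TOG P K2TOG P K2TOG K2TOG K2TOG P; work from column 14 back to 1 with K<->P swapped.
Row 5: chart row 5, RS - tile across columns 1-14 and work as-is.

== ROWS AS WORKED ==
P K K P P K2TOG P K K P P K2TOG P K
K K2TOG K2TOG K2TOG K K2TOG K K2TOG K2TOG K2TOG K K2TOG K K2TOG
P P K2TOG K K K2TOG P P K2TOG K K K2TOG P P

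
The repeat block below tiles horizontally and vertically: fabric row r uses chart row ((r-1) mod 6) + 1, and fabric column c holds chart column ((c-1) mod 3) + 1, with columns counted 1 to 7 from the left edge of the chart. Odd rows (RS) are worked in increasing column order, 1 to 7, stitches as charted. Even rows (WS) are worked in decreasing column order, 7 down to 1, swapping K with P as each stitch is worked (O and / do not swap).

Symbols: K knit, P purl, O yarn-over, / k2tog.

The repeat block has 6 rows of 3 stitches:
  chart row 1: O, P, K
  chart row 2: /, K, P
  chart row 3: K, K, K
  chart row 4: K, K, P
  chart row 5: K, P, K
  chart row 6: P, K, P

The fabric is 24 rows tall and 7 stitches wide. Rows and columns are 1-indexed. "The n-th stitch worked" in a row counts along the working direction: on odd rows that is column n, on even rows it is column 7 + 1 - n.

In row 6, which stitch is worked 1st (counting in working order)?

Row 6 uses chart row ((6-1) mod 6)+1 = 6. Row 6 is even, so WS.
Chart row 6 tiled across columns 1-7: P K P P K P P
WS: work from column 7 back to column 1 (reverse the tiled row), swapping K<->P (O and / unchanged).
Row 6 as worked: K K P K K P K
Counting 1 along the worked row gives K.

Stitch:
K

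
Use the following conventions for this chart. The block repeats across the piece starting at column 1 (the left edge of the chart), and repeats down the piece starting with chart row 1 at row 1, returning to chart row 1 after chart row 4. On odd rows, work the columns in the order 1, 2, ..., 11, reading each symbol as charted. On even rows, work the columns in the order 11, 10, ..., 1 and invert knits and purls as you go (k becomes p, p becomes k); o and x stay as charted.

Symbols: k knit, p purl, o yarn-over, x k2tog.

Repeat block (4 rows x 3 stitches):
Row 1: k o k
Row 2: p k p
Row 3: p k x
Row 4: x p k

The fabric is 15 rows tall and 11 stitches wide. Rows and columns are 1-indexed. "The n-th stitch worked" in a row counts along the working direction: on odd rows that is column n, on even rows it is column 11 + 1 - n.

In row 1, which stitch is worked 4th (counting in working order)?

== STITCH ==
k

Derivation:
Row 1: (1-1) mod 4 = 0, so use chart row 1. Odd row -> RS.
Chart row 1 tiled across columns 1-11: k o k k o k k o k k o
RS row: no reversal, no swap; stitch n worked = column n.
The 4th stitch worked is k.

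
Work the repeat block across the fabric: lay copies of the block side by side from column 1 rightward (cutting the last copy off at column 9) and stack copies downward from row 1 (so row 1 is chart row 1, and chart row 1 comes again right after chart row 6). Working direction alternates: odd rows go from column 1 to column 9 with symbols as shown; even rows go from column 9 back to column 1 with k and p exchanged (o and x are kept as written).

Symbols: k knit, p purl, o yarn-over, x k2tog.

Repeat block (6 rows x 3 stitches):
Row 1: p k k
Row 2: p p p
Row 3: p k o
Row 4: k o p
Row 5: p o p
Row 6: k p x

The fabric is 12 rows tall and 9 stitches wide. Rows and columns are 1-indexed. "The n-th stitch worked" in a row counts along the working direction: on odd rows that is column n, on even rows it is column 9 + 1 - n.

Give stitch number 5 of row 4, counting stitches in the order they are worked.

Row 4 uses chart row ((4-1) mod 6)+1 = 4. Row 4 is even, so WS.
Chart row 4 tiled across columns 1-9: k o p k o p k o p
WS row: flip the tiled sequence (start at column 9) and apply k<->p; o and x stay.
Row 4 as worked: k o p k o p k o p
Stitch 5 in working order -> o

Stitch:
o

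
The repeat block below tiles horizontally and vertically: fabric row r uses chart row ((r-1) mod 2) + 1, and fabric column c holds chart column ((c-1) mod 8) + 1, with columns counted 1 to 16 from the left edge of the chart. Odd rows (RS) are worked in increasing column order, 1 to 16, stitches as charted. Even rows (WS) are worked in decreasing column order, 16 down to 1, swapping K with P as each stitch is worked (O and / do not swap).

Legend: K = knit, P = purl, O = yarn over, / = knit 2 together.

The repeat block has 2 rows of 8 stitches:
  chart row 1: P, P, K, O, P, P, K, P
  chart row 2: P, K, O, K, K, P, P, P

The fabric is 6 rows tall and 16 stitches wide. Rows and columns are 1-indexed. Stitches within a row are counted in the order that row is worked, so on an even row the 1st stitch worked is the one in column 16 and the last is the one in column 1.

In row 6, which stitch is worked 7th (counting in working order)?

Result:
P

Derivation:
Row 6: (6-1) mod 2 = 1, so use chart row 2. Even row -> WS.
Chart row 2 tiled across columns 1-16: P K O K K P P P P K O K K P P P
WS: work from column 16 back to column 1 (reverse the tiled row), swapping K<->P (O and / unchanged).
Row 6 as worked: K K K P P O P K K K K P P O P K
Stitch 7 in working order -> P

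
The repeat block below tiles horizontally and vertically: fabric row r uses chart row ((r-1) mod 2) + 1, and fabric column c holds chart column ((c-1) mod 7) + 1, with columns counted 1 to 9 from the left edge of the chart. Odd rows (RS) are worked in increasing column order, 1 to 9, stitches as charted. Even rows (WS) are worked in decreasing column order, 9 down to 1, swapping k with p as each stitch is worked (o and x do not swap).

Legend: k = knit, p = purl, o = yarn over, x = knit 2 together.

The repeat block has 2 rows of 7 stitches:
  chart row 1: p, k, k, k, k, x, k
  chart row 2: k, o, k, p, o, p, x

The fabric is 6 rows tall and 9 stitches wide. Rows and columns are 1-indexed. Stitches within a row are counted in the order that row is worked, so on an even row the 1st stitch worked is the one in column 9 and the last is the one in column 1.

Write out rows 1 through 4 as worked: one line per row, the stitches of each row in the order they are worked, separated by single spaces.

Row 1: chart row 1, RS - tile across columns 1-9 and work as-is.
Row 2: chart row 2, WS - tiled (columns 1-9): k o k p o p x k o; work from column 9 back to 1 with k<->p swapped.
Row 3: chart row 1, RS - tile across columns 1-9 and work as-is.
Row 4: chart row 2, WS - tiled (columns 1-9): k o k p o p x k o; work from column 9 back to 1 with k<->p swapped.

Rows as worked:
p k k k k x k p k
o p x k o k p o p
p k k k k x k p k
o p x k o k p o p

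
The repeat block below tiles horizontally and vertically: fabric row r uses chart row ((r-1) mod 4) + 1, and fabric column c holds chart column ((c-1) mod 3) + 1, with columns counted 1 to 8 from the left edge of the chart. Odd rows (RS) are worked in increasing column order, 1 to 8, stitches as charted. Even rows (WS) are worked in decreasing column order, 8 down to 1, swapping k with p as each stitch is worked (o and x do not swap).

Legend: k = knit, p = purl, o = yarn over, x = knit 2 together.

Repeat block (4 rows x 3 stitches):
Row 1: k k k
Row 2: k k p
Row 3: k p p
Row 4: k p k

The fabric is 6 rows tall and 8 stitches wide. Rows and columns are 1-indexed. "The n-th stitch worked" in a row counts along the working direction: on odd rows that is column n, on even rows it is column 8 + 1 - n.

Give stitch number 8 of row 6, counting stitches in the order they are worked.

== STITCH ==
p

Derivation:
Row 6 uses chart row ((6-1) mod 4)+1 = 2. Row 6 is even, so WS.
Chart row 2 tiled across columns 1-8: k k p k k p k k
WS row: flip the tiled sequence (start at column 8) and apply k<->p; o and x stay.
Row 6 as worked: p p k p p k p p
The 8th stitch worked is p.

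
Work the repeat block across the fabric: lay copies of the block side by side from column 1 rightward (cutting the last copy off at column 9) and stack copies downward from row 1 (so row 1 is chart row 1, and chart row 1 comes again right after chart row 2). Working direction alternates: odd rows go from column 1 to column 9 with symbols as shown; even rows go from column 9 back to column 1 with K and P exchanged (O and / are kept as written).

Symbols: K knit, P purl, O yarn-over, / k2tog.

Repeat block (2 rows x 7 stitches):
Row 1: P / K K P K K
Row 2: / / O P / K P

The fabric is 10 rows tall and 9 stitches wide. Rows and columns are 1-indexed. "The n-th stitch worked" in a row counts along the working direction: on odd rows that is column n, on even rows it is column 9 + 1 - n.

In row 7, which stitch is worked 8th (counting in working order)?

Row 7 uses chart row ((7-1) mod 2)+1 = 1. Row 7 is odd, so RS.
Chart row 1 tiled across columns 1-9: P / K K P K K P /
Right side: take the tiled row as-is (worked left to right from column 1).
The 8th stitch worked is P.

Stitch:
P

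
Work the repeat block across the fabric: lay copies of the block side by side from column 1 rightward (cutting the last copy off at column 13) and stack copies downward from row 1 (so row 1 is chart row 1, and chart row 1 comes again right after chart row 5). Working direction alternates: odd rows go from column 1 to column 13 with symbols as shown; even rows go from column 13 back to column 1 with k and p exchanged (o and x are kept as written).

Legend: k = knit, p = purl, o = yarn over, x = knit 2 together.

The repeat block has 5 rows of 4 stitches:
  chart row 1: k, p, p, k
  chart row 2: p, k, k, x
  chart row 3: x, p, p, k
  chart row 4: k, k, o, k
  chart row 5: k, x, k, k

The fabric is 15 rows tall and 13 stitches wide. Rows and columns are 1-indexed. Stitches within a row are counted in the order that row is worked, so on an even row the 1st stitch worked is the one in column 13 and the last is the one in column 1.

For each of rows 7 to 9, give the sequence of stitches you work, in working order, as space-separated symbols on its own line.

Result:
p k k x p k k x p k k x p
x p k k x p k k x p k k x
k k o k k k o k k k o k k

Derivation:
Row 7: chart row 2, RS - tile across columns 1-13 and work as-is.
Row 8: chart row 3, WS - tiled (columns 1-13): x p p k x p p k x p p k x; work from column 13 back to 1 with k<->p swapped.
Row 9: chart row 4, RS - tile across columns 1-13 and work as-is.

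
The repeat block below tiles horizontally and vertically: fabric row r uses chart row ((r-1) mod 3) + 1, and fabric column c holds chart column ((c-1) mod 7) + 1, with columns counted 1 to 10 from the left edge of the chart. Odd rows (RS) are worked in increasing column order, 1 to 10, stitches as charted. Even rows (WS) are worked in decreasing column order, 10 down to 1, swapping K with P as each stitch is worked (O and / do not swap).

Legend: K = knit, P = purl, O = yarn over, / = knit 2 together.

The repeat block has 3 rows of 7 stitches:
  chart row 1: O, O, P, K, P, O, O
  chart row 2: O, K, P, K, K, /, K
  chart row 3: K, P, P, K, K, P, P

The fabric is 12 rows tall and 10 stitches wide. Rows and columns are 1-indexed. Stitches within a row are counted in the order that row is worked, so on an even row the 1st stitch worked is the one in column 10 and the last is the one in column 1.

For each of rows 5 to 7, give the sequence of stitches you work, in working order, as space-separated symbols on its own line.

Row 5: chart row 2, RS - tile across columns 1-10 and work as-is.
Row 6: chart row 3, WS - tiled (columns 1-10): K P P K K P P K P P; work from column 10 back to 1 with K<->P swapped.
Row 7: chart row 1, RS - tile across columns 1-10 and work as-is.

Result:
O K P K K / K O K P
K K P K K P P K K P
O O P K P O O O O P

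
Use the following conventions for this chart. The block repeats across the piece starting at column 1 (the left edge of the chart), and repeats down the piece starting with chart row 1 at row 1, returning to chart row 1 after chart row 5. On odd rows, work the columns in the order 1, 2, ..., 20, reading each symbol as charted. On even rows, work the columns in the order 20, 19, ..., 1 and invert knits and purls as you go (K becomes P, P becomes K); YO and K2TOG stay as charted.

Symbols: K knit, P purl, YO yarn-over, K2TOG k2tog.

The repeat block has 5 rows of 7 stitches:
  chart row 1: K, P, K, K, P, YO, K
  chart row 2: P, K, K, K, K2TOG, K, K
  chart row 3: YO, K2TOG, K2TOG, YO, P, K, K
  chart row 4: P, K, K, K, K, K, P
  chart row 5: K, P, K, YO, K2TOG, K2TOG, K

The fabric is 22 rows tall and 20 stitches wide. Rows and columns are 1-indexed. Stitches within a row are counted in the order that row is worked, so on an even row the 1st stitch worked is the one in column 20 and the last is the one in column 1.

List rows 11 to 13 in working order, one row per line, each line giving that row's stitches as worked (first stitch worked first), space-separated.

Row 11: chart row 1, RS - tile across columns 1-20 and work as-is.
Row 12: chart row 2, WS - tiled (columns 1-20): P K K K K2TOG K K P K K K K2TOG K K P K K K K2TOG K; work from column 20 back to 1 with K<->P swapped.
Row 13: chart row 3, RS - tile across columns 1-20 and work as-is.

Rows as worked:
K P K K P YO K K P K K P YO K K P K K P YO
P K2TOG P P P K P P K2TOG P P P K P P K2TOG P P P K
YO K2TOG K2TOG YO P K K YO K2TOG K2TOG YO P K K YO K2TOG K2TOG YO P K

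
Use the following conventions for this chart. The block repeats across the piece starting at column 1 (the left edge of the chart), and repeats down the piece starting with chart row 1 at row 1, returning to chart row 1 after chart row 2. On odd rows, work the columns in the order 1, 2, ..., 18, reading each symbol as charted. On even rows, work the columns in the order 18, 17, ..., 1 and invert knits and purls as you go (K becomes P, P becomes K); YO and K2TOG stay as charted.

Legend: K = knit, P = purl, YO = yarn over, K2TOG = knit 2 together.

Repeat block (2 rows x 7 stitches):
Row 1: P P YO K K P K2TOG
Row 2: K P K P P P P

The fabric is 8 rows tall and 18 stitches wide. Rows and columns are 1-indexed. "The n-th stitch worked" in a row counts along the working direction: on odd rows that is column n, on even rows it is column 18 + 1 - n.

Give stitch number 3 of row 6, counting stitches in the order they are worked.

Row 6 uses chart row ((6-1) mod 2)+1 = 2. Row 6 is even, so WS.
Chart row 2 tiled across columns 1-18: K P K P P P P K P K P P P P K P K P
WS: work from column 18 back to column 1 (reverse the tiled row), swapping K<->P (YO and K2TOG unchanged).
Row 6 as worked: K P K P K K K K P K P K K K K P K P
Counting 3 along the worked row gives K.

Stitch:
K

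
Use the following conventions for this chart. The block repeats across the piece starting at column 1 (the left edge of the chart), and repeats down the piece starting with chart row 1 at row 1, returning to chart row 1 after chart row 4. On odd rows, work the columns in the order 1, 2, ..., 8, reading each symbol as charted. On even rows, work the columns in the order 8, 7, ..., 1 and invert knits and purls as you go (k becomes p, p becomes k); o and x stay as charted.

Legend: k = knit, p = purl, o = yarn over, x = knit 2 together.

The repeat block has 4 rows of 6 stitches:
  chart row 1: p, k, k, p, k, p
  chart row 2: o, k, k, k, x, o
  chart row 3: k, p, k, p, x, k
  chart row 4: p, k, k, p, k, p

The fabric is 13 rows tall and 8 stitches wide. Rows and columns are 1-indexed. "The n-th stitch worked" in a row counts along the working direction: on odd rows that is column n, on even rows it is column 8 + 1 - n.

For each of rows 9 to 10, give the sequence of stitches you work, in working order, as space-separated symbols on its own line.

Row 9: chart row 1, RS - tile across columns 1-8 and work as-is.
Row 10: chart row 2, WS - tiled (columns 1-8): o k k k x o o k; work from column 8 back to 1 with k<->p swapped.

Rows as worked:
p k k p k p p k
p o o x p p p o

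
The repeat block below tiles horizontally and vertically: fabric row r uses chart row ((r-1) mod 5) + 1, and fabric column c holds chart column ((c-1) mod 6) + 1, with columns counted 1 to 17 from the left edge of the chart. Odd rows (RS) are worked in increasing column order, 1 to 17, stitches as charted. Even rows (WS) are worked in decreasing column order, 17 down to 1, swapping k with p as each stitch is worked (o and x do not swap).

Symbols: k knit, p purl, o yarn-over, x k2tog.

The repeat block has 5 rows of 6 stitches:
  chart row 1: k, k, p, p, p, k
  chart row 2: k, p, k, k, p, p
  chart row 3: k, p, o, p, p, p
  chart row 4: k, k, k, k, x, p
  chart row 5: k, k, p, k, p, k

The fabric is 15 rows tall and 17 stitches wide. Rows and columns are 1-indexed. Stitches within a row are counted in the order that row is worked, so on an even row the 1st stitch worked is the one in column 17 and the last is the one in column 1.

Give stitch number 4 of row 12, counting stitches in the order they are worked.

Stitch:
k

Derivation:
For row 12: chart row = ((12-1) mod 5) + 1 = 2; this is a WS (even) row.
Chart row 2 tiled across columns 1-17: k p k k p p k p k k p p k p k k p
WS row: flip the tiled sequence (start at column 17) and apply k<->p; o and x stay.
Row 12 as worked: k p p k p k k p p k p k k p p k p
The 4th stitch worked is k.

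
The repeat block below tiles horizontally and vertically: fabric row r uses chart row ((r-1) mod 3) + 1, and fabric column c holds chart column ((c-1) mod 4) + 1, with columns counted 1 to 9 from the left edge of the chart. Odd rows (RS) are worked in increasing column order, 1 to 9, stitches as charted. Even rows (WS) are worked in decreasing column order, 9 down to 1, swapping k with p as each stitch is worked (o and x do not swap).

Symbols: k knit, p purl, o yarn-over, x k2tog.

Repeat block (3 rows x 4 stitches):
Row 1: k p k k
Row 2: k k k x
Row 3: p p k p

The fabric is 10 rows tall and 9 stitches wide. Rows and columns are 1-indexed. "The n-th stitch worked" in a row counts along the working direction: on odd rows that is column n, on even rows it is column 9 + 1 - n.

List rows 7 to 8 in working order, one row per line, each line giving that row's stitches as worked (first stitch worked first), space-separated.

Row 7: chart row 1, RS - tile across columns 1-9 and work as-is.
Row 8: chart row 2, WS - tiled (columns 1-9): k k k x k k k x k; work from column 9 back to 1 with k<->p swapped.

Result:
k p k k k p k k k
p x p p p x p p p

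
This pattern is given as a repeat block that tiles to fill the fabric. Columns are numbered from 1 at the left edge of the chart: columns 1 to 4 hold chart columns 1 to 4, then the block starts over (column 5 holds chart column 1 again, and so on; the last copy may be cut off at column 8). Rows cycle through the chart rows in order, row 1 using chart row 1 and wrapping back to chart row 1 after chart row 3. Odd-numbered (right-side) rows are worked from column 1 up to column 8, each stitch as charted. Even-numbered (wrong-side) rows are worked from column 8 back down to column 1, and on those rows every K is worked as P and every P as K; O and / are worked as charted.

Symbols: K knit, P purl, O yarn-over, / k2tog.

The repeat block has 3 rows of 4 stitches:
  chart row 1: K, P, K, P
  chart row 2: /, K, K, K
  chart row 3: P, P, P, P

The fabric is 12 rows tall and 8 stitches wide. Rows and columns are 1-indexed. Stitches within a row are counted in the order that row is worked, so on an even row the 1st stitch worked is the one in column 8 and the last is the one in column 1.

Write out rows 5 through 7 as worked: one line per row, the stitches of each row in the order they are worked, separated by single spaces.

== ROWS AS WORKED ==
/ K K K / K K K
K K K K K K K K
K P K P K P K P

Derivation:
Row 5: chart row 2, RS - tile across columns 1-8 and work as-is.
Row 6: chart row 3, WS - tiled (columns 1-8): P P P P P P P P; work from column 8 back to 1 with K<->P swapped.
Row 7: chart row 1, RS - tile across columns 1-8 and work as-is.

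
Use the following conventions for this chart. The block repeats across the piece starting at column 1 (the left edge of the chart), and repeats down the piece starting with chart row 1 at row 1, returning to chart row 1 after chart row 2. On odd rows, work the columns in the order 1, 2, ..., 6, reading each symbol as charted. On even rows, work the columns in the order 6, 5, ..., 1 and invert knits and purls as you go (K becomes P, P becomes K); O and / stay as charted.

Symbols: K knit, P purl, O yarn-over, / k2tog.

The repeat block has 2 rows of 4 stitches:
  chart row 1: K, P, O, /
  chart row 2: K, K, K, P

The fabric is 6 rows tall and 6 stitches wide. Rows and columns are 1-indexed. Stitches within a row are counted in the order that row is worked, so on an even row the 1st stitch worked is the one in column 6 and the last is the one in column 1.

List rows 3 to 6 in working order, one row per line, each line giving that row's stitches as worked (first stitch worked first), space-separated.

Row 3: chart row 1, RS - tile across columns 1-6 and work as-is.
Row 4: chart row 2, WS - tiled (columns 1-6): K K K P K K; work from column 6 back to 1 with K<->P swapped.
Row 5: chart row 1, RS - tile across columns 1-6 and work as-is.
Row 6: chart row 2, WS - tiled (columns 1-6): K K K P K K; work from column 6 back to 1 with K<->P swapped.

Result:
K P O / K P
P P K P P P
K P O / K P
P P K P P P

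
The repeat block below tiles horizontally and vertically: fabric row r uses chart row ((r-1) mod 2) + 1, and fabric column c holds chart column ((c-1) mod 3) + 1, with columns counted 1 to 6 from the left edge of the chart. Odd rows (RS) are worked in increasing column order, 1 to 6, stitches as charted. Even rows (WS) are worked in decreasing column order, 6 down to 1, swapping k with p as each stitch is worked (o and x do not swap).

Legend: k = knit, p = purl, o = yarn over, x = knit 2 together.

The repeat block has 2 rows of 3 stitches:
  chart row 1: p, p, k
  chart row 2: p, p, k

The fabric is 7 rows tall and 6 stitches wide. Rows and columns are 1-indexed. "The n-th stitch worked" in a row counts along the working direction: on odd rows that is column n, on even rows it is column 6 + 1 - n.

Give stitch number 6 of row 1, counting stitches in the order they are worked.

Result:
k

Derivation:
For row 1: chart row = ((1-1) mod 2) + 1 = 1; this is a RS (odd) row.
Chart row 1 tiled across columns 1-6: p p k p p k
RS: work column 1 to column 6, symbols as charted — the tiled row is the row as worked.
The 6th stitch worked is k.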